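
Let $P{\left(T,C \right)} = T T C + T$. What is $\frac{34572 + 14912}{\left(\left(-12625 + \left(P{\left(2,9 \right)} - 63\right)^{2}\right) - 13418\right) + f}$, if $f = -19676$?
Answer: $- \frac{24742}{22547} \approx -1.0974$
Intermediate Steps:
$P{\left(T,C \right)} = T + C T^{2}$ ($P{\left(T,C \right)} = T^{2} C + T = C T^{2} + T = T + C T^{2}$)
$\frac{34572 + 14912}{\left(\left(-12625 + \left(P{\left(2,9 \right)} - 63\right)^{2}\right) - 13418\right) + f} = \frac{34572 + 14912}{\left(\left(-12625 + \left(2 \left(1 + 9 \cdot 2\right) - 63\right)^{2}\right) - 13418\right) - 19676} = \frac{49484}{\left(\left(-12625 + \left(2 \left(1 + 18\right) - 63\right)^{2}\right) - 13418\right) - 19676} = \frac{49484}{\left(\left(-12625 + \left(2 \cdot 19 - 63\right)^{2}\right) - 13418\right) - 19676} = \frac{49484}{\left(\left(-12625 + \left(38 - 63\right)^{2}\right) - 13418\right) - 19676} = \frac{49484}{\left(\left(-12625 + \left(-25\right)^{2}\right) - 13418\right) - 19676} = \frac{49484}{\left(\left(-12625 + 625\right) - 13418\right) - 19676} = \frac{49484}{\left(-12000 - 13418\right) - 19676} = \frac{49484}{-25418 - 19676} = \frac{49484}{-45094} = 49484 \left(- \frac{1}{45094}\right) = - \frac{24742}{22547}$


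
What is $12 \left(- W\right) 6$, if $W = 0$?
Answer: $0$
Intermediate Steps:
$12 \left(- W\right) 6 = 12 \left(\left(-1\right) 0\right) 6 = 12 \cdot 0 \cdot 6 = 0 \cdot 6 = 0$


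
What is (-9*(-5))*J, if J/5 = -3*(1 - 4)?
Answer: 2025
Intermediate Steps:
J = 45 (J = 5*(-3*(1 - 4)) = 5*(-3*(-3)) = 5*9 = 45)
(-9*(-5))*J = -9*(-5)*45 = 45*45 = 2025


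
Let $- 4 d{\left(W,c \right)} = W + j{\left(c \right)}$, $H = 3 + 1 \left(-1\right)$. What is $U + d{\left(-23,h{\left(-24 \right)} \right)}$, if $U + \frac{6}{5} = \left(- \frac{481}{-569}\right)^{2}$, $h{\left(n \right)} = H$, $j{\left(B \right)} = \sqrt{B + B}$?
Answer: $\frac{30851861}{6475220} \approx 4.7646$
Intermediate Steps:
$j{\left(B \right)} = \sqrt{2} \sqrt{B}$ ($j{\left(B \right)} = \sqrt{2 B} = \sqrt{2} \sqrt{B}$)
$H = 2$ ($H = 3 - 1 = 2$)
$h{\left(n \right)} = 2$
$d{\left(W,c \right)} = - \frac{W}{4} - \frac{\sqrt{2} \sqrt{c}}{4}$ ($d{\left(W,c \right)} = - \frac{W + \sqrt{2} \sqrt{c}}{4} = - \frac{W}{4} - \frac{\sqrt{2} \sqrt{c}}{4}$)
$U = - \frac{785761}{1618805}$ ($U = - \frac{6}{5} + \left(- \frac{481}{-569}\right)^{2} = - \frac{6}{5} + \left(\left(-481\right) \left(- \frac{1}{569}\right)\right)^{2} = - \frac{6}{5} + \left(\frac{481}{569}\right)^{2} = - \frac{6}{5} + \frac{231361}{323761} = - \frac{785761}{1618805} \approx -0.4854$)
$U + d{\left(-23,h{\left(-24 \right)} \right)} = - \frac{785761}{1618805} - \left(- \frac{23}{4} + \frac{\sqrt{2} \sqrt{2}}{4}\right) = - \frac{785761}{1618805} + \left(\frac{23}{4} - \frac{1}{2}\right) = - \frac{785761}{1618805} + \frac{21}{4} = \frac{30851861}{6475220}$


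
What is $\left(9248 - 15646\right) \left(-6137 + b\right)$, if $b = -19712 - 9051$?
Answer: $223290200$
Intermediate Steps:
$b = -28763$
$\left(9248 - 15646\right) \left(-6137 + b\right) = \left(9248 - 15646\right) \left(-6137 - 28763\right) = \left(-6398\right) \left(-34900\right) = 223290200$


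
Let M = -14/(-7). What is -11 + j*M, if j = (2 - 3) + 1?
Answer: -11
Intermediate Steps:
j = 0 (j = -1 + 1 = 0)
M = 2 (M = -14*(-1/7) = 2)
-11 + j*M = -11 + 0*2 = -11 + 0 = -11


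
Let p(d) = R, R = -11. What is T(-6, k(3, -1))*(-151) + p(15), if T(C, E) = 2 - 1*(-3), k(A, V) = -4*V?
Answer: -766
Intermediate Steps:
p(d) = -11
T(C, E) = 5 (T(C, E) = 2 + 3 = 5)
T(-6, k(3, -1))*(-151) + p(15) = 5*(-151) - 11 = -755 - 11 = -766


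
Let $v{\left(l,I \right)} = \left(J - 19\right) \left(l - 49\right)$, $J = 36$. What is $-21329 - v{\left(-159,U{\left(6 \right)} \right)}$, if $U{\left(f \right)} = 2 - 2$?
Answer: $-17793$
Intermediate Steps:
$U{\left(f \right)} = 0$ ($U{\left(f \right)} = 2 - 2 = 0$)
$v{\left(l,I \right)} = -833 + 17 l$ ($v{\left(l,I \right)} = \left(36 - 19\right) \left(l - 49\right) = 17 \left(-49 + l\right) = -833 + 17 l$)
$-21329 - v{\left(-159,U{\left(6 \right)} \right)} = -21329 - \left(-833 + 17 \left(-159\right)\right) = -21329 - \left(-833 - 2703\right) = -21329 - -3536 = -21329 + 3536 = -17793$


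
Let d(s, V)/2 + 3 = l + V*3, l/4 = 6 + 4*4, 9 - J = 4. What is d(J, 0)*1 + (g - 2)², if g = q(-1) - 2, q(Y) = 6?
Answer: 174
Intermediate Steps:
J = 5 (J = 9 - 1*4 = 9 - 4 = 5)
l = 88 (l = 4*(6 + 4*4) = 4*(6 + 16) = 4*22 = 88)
d(s, V) = 170 + 6*V (d(s, V) = -6 + 2*(88 + V*3) = -6 + 2*(88 + 3*V) = -6 + (176 + 6*V) = 170 + 6*V)
g = 4 (g = 6 - 2 = 4)
d(J, 0)*1 + (g - 2)² = (170 + 6*0)*1 + (4 - 2)² = (170 + 0)*1 + 2² = 170*1 + 4 = 170 + 4 = 174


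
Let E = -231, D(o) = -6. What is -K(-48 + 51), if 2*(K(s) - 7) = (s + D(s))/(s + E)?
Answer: -1065/152 ≈ -7.0066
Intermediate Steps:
K(s) = 7 + (-6 + s)/(2*(-231 + s)) (K(s) = 7 + ((s - 6)/(s - 231))/2 = 7 + ((-6 + s)/(-231 + s))/2 = 7 + (-6 + s)/(2*(-231 + s)))
-K(-48 + 51) = -15*(-216 + (-48 + 51))/(2*(-231 + (-48 + 51))) = -15*(-216 + 3)/(2*(-231 + 3)) = -15*(-213)/(2*(-228)) = -15*(-1)*(-213)/(2*228) = -1*1065/152 = -1065/152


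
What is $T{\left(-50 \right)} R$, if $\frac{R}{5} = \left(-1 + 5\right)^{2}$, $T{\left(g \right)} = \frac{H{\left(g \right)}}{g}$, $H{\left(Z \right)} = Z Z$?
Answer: $-4000$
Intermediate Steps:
$H{\left(Z \right)} = Z^{2}$
$T{\left(g \right)} = g$ ($T{\left(g \right)} = \frac{g^{2}}{g} = g$)
$R = 80$ ($R = 5 \left(-1 + 5\right)^{2} = 5 \cdot 4^{2} = 5 \cdot 16 = 80$)
$T{\left(-50 \right)} R = \left(-50\right) 80 = -4000$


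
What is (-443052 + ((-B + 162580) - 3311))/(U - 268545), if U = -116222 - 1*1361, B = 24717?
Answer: 77125/96532 ≈ 0.79896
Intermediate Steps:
U = -117583 (U = -116222 - 1361 = -117583)
(-443052 + ((-B + 162580) - 3311))/(U - 268545) = (-443052 + ((-1*24717 + 162580) - 3311))/(-117583 - 268545) = (-443052 + ((-24717 + 162580) - 3311))/(-386128) = (-443052 + (137863 - 3311))*(-1/386128) = (-443052 + 134552)*(-1/386128) = -308500*(-1/386128) = 77125/96532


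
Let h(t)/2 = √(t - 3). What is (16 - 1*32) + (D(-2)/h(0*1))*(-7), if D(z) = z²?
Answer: -16 + 14*I*√3/3 ≈ -16.0 + 8.0829*I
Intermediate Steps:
h(t) = 2*√(-3 + t) (h(t) = 2*√(t - 3) = 2*√(-3 + t))
(16 - 1*32) + (D(-2)/h(0*1))*(-7) = (16 - 1*32) + ((-2)²/((2*√(-3 + 0*1))))*(-7) = (16 - 32) + (4/((2*√(-3 + 0))))*(-7) = -16 + (4/((2*√(-3))))*(-7) = -16 + (4/((2*(I*√3))))*(-7) = -16 + (4/((2*I*√3)))*(-7) = -16 + (4*(-I*√3/6))*(-7) = -16 - 2*I*√3/3*(-7) = -16 + 14*I*√3/3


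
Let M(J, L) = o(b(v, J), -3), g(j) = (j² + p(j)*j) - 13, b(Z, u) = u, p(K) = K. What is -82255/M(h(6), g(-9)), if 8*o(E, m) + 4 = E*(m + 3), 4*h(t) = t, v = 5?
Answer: 164510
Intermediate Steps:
h(t) = t/4
o(E, m) = -½ + E*(3 + m)/8 (o(E, m) = -½ + (E*(m + 3))/8 = -½ + (E*(3 + m))/8 = -½ + E*(3 + m)/8)
g(j) = -13 + 2*j² (g(j) = (j² + j*j) - 13 = (j² + j²) - 13 = 2*j² - 13 = -13 + 2*j²)
M(J, L) = -½ (M(J, L) = -½ + 3*J/8 + (⅛)*J*(-3) = -½ + 3*J/8 - 3*J/8 = -½)
-82255/M(h(6), g(-9)) = -82255/(-½) = -82255*(-2) = 164510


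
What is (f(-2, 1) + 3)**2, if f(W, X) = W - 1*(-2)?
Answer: 9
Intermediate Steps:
f(W, X) = 2 + W (f(W, X) = W + 2 = 2 + W)
(f(-2, 1) + 3)**2 = ((2 - 2) + 3)**2 = (0 + 3)**2 = 3**2 = 9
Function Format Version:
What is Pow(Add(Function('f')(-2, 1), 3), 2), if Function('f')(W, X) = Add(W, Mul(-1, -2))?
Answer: 9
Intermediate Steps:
Function('f')(W, X) = Add(2, W) (Function('f')(W, X) = Add(W, 2) = Add(2, W))
Pow(Add(Function('f')(-2, 1), 3), 2) = Pow(Add(Add(2, -2), 3), 2) = Pow(Add(0, 3), 2) = Pow(3, 2) = 9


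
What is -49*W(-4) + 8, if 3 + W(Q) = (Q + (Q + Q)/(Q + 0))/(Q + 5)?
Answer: 253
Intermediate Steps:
W(Q) = -3 + (2 + Q)/(5 + Q) (W(Q) = -3 + (Q + (Q + Q)/(Q + 0))/(Q + 5) = -3 + (Q + (2*Q)/Q)/(5 + Q) = -3 + (Q + 2)/(5 + Q) = -3 + (2 + Q)/(5 + Q))
-49*W(-4) + 8 = -49*(-13 - 2*(-4))/(5 - 4) + 8 = -49*(-13 + 8)/1 + 8 = -49*(-5) + 8 = 245 + 8 = 253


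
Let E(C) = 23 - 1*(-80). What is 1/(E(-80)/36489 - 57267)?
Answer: -36489/2089615460 ≈ -1.7462e-5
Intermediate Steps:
E(C) = 103 (E(C) = 23 + 80 = 103)
1/(E(-80)/36489 - 57267) = 1/(103/36489 - 57267) = 1/(-2089615460/36489) = -36489/2089615460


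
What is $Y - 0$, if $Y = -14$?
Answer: $-14$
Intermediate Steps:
$Y - 0 = -14 - 0 = -14 + 0 = -14$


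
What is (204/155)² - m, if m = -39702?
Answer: 953882166/24025 ≈ 39704.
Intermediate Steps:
(204/155)² - m = (204/155)² - 1*(-39702) = (204*(1/155))² + 39702 = (204/155)² + 39702 = 41616/24025 + 39702 = 953882166/24025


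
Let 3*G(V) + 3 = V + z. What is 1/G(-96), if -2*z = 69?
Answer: -2/89 ≈ -0.022472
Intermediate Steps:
z = -69/2 (z = -½*69 = -69/2 ≈ -34.500)
G(V) = -25/2 + V/3 (G(V) = -1 + (V - 69/2)/3 = -1 + (-69/2 + V)/3 = -1 + (-23/2 + V/3) = -25/2 + V/3)
1/G(-96) = 1/(-25/2 + (⅓)*(-96)) = 1/(-25/2 - 32) = 1/(-89/2) = -2/89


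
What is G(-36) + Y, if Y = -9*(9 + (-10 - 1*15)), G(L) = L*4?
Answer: 0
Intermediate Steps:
G(L) = 4*L
Y = 144 (Y = -9*(9 + (-10 - 15)) = -9*(9 - 25) = -9*(-16) = 144)
G(-36) + Y = 4*(-36) + 144 = -144 + 144 = 0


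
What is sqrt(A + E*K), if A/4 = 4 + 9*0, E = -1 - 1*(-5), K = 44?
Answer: 8*sqrt(3) ≈ 13.856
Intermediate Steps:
E = 4 (E = -1 + 5 = 4)
A = 16 (A = 4*(4 + 9*0) = 4*(4 + 0) = 4*4 = 16)
sqrt(A + E*K) = sqrt(16 + 4*44) = sqrt(16 + 176) = sqrt(192) = 8*sqrt(3)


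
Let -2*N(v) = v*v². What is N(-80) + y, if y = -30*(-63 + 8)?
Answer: 257650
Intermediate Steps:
N(v) = -v³/2 (N(v) = -v*v²/2 = -v³/2)
y = 1650 (y = -30*(-55) = 1650)
N(-80) + y = -½*(-80)³ + 1650 = -½*(-512000) + 1650 = 256000 + 1650 = 257650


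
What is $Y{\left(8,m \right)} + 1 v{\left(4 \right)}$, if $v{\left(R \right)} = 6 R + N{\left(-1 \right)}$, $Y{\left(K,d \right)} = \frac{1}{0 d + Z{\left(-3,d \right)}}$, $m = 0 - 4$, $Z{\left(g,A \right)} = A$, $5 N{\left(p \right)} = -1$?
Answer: $\frac{471}{20} \approx 23.55$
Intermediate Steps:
$N{\left(p \right)} = - \frac{1}{5}$ ($N{\left(p \right)} = \frac{1}{5} \left(-1\right) = - \frac{1}{5}$)
$m = -4$ ($m = 0 + \left(-5 + 1\right) = 0 - 4 = -4$)
$Y{\left(K,d \right)} = \frac{1}{d}$ ($Y{\left(K,d \right)} = \frac{1}{0 d + d} = \frac{1}{0 + d} = \frac{1}{d}$)
$v{\left(R \right)} = - \frac{1}{5} + 6 R$ ($v{\left(R \right)} = 6 R - \frac{1}{5} = - \frac{1}{5} + 6 R$)
$Y{\left(8,m \right)} + 1 v{\left(4 \right)} = \frac{1}{-4} + 1 \left(- \frac{1}{5} + 6 \cdot 4\right) = - \frac{1}{4} + 1 \left(- \frac{1}{5} + 24\right) = - \frac{1}{4} + 1 \cdot \frac{119}{5} = - \frac{1}{4} + \frac{119}{5} = \frac{471}{20}$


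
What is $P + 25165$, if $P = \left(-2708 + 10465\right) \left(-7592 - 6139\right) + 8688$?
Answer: $-106477514$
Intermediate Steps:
$P = -106502679$ ($P = 7757 \left(-13731\right) + 8688 = -106511367 + 8688 = -106502679$)
$P + 25165 = -106502679 + 25165 = -106477514$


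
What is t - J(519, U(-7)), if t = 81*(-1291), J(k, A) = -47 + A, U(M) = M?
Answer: -104517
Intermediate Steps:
t = -104571
t - J(519, U(-7)) = -104571 - (-47 - 7) = -104571 - 1*(-54) = -104571 + 54 = -104517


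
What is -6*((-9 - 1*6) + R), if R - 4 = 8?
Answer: 18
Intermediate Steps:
R = 12 (R = 4 + 8 = 12)
-6*((-9 - 1*6) + R) = -6*((-9 - 1*6) + 12) = -6*((-9 - 6) + 12) = -6*(-15 + 12) = -6*(-3) = 18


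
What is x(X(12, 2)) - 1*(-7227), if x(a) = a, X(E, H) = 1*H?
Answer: 7229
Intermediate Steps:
X(E, H) = H
x(X(12, 2)) - 1*(-7227) = 2 - 1*(-7227) = 2 + 7227 = 7229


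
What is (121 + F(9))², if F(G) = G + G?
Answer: 19321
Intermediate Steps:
F(G) = 2*G
(121 + F(9))² = (121 + 2*9)² = (121 + 18)² = 139² = 19321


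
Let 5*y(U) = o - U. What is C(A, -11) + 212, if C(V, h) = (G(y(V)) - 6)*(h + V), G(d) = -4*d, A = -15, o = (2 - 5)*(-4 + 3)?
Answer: 3712/5 ≈ 742.40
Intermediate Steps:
o = 3 (o = -3*(-1) = 3)
y(U) = ⅗ - U/5 (y(U) = (3 - U)/5 = ⅗ - U/5)
C(V, h) = (-42/5 + 4*V/5)*(V + h) (C(V, h) = (-4*(⅗ - V/5) - 6)*(h + V) = ((-12/5 + 4*V/5) - 6)*(V + h) = (-42/5 + 4*V/5)*(V + h))
C(A, -11) + 212 = (-42/5*(-15) - 42/5*(-11) + (⅘)*(-15)² + (⅘)*(-15)*(-11)) + 212 = (126 + 462/5 + (⅘)*225 + 132) + 212 = (126 + 462/5 + 180 + 132) + 212 = 2652/5 + 212 = 3712/5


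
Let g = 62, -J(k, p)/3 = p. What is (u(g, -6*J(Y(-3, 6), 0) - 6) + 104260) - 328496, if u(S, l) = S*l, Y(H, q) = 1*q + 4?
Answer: -224608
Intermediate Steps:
Y(H, q) = 4 + q (Y(H, q) = q + 4 = 4 + q)
J(k, p) = -3*p
(u(g, -6*J(Y(-3, 6), 0) - 6) + 104260) - 328496 = (62*(-(-18)*0 - 6) + 104260) - 328496 = (62*(-6*0 - 6) + 104260) - 328496 = (62*(0 - 6) + 104260) - 328496 = (62*(-6) + 104260) - 328496 = (-372 + 104260) - 328496 = 103888 - 328496 = -224608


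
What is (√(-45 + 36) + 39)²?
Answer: 1512 + 234*I ≈ 1512.0 + 234.0*I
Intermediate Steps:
(√(-45 + 36) + 39)² = (√(-9) + 39)² = (3*I + 39)² = (39 + 3*I)²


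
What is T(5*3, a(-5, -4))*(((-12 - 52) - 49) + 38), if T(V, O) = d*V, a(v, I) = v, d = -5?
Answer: 5625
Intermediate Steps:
T(V, O) = -5*V
T(5*3, a(-5, -4))*(((-12 - 52) - 49) + 38) = (-25*3)*(((-12 - 52) - 49) + 38) = (-5*15)*((-64 - 49) + 38) = -75*(-113 + 38) = -75*(-75) = 5625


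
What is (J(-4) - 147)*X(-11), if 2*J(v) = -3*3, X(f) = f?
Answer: 3333/2 ≈ 1666.5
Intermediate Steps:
J(v) = -9/2 (J(v) = (-3*3)/2 = (½)*(-9) = -9/2)
(J(-4) - 147)*X(-11) = (-9/2 - 147)*(-11) = -303/2*(-11) = 3333/2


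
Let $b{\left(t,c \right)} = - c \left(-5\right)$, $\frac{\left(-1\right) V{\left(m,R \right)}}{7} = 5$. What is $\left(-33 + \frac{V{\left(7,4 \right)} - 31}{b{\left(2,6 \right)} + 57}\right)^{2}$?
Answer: $\frac{958441}{841} \approx 1139.6$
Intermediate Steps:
$V{\left(m,R \right)} = -35$ ($V{\left(m,R \right)} = \left(-7\right) 5 = -35$)
$b{\left(t,c \right)} = 5 c$ ($b{\left(t,c \right)} = - \left(-5\right) c = 5 c$)
$\left(-33 + \frac{V{\left(7,4 \right)} - 31}{b{\left(2,6 \right)} + 57}\right)^{2} = \left(-33 + \frac{-35 - 31}{5 \cdot 6 + 57}\right)^{2} = \left(-33 - \frac{66}{30 + 57}\right)^{2} = \left(-33 - \frac{66}{87}\right)^{2} = \left(-33 - \frac{22}{29}\right)^{2} = \left(- \frac{979}{29}\right)^{2} = \frac{958441}{841}$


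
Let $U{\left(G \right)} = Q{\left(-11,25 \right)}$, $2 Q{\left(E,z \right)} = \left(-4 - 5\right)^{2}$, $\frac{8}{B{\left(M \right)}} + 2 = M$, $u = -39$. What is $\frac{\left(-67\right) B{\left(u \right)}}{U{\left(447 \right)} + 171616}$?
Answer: $\frac{1072}{14075833} \approx 7.6159 \cdot 10^{-5}$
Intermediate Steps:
$B{\left(M \right)} = \frac{8}{-2 + M}$
$Q{\left(E,z \right)} = \frac{81}{2}$ ($Q{\left(E,z \right)} = \frac{\left(-4 - 5\right)^{2}}{2} = \frac{\left(-9\right)^{2}}{2} = \frac{1}{2} \cdot 81 = \frac{81}{2}$)
$U{\left(G \right)} = \frac{81}{2}$
$\frac{\left(-67\right) B{\left(u \right)}}{U{\left(447 \right)} + 171616} = \frac{\left(-67\right) \frac{8}{-2 - 39}}{\frac{81}{2} + 171616} = \frac{\left(-67\right) \frac{8}{-41}}{\frac{343313}{2}} = - 67 \cdot 8 \left(- \frac{1}{41}\right) \frac{2}{343313} = \left(-67\right) \left(- \frac{8}{41}\right) \frac{2}{343313} = \frac{536}{41} \cdot \frac{2}{343313} = \frac{1072}{14075833}$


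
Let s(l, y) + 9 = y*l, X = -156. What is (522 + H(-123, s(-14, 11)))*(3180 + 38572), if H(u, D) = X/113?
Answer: 2456270160/113 ≈ 2.1737e+7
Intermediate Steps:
s(l, y) = -9 + l*y (s(l, y) = -9 + y*l = -9 + l*y)
H(u, D) = -156/113
(522 + H(-123, s(-14, 11)))*(3180 + 38572) = (522 - 156/113)*(3180 + 38572) = (58830/113)*41752 = 2456270160/113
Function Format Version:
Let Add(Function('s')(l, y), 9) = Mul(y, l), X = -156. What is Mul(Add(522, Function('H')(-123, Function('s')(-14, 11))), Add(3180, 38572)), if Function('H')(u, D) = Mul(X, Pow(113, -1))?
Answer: Rational(2456270160, 113) ≈ 2.1737e+7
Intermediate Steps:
Function('s')(l, y) = Add(-9, Mul(l, y)) (Function('s')(l, y) = Add(-9, Mul(y, l)) = Add(-9, Mul(l, y)))
Function('H')(u, D) = Rational(-156, 113) (Function('H')(u, D) = Mul(-156, Pow(113, -1)) = Mul(-156, Rational(1, 113)) = Rational(-156, 113))
Mul(Add(522, Function('H')(-123, Function('s')(-14, 11))), Add(3180, 38572)) = Mul(Add(522, Rational(-156, 113)), Add(3180, 38572)) = Mul(Rational(58830, 113), 41752) = Rational(2456270160, 113)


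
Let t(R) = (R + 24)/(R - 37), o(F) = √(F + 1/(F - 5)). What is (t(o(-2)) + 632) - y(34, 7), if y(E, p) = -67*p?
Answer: 10561197/9598 - 61*I*√105/9598 ≈ 1100.4 - 0.065124*I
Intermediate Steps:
o(F) = √(F + 1/(-5 + F))
t(R) = (24 + R)/(-37 + R)
(t(o(-2)) + 632) - y(34, 7) = ((24 + √((1 - 2*(-5 - 2))/(-5 - 2)))/(-37 + √((1 - 2*(-5 - 2))/(-5 - 2))) + 632) - (-67)*7 = ((24 + √((1 - 2*(-7))/(-7)))/(-37 + √((1 - 2*(-7))/(-7))) + 632) - 1*(-469) = ((24 + √(-(1 + 14)/7))/(-37 + √(-(1 + 14)/7)) + 632) + 469 = ((24 + √(-⅐*15))/(-37 + √(-⅐*15)) + 632) + 469 = ((24 + √(-15/7))/(-37 + √(-15/7)) + 632) + 469 = ((24 + I*√105/7)/(-37 + I*√105/7) + 632) + 469 = (632 + (24 + I*√105/7)/(-37 + I*√105/7)) + 469 = 1101 + (24 + I*√105/7)/(-37 + I*√105/7)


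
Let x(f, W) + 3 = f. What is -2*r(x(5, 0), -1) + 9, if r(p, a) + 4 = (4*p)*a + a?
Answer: 35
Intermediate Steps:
x(f, W) = -3 + f
r(p, a) = -4 + a + 4*a*p (r(p, a) = -4 + ((4*p)*a + a) = -4 + (4*a*p + a) = -4 + (a + 4*a*p) = -4 + a + 4*a*p)
-2*r(x(5, 0), -1) + 9 = -2*(-4 - 1 + 4*(-1)*(-3 + 5)) + 9 = -2*(-4 - 1 + 4*(-1)*2) + 9 = -2*(-4 - 1 - 8) + 9 = -2*(-13) + 9 = 26 + 9 = 35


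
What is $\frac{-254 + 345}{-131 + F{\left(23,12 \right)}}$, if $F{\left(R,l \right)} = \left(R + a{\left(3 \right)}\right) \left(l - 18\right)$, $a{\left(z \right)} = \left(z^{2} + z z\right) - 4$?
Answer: $- \frac{91}{353} \approx -0.25779$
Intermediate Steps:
$a{\left(z \right)} = -4 + 2 z^{2}$ ($a{\left(z \right)} = \left(z^{2} + z^{2}\right) - 4 = 2 z^{2} - 4 = -4 + 2 z^{2}$)
$F{\left(R,l \right)} = \left(-18 + l\right) \left(14 + R\right)$ ($F{\left(R,l \right)} = \left(R - \left(4 - 2 \cdot 3^{2}\right)\right) \left(l - 18\right) = \left(R + \left(-4 + 2 \cdot 9\right)\right) \left(-18 + l\right) = \left(R + \left(-4 + 18\right)\right) \left(-18 + l\right) = \left(R + 14\right) \left(-18 + l\right) = \left(14 + R\right) \left(-18 + l\right) = \left(-18 + l\right) \left(14 + R\right)$)
$\frac{-254 + 345}{-131 + F{\left(23,12 \right)}} = \frac{-254 + 345}{-131 + \left(-252 - 414 + 14 \cdot 12 + 23 \cdot 12\right)} = \frac{91}{-131 + \left(-252 - 414 + 168 + 276\right)} = \frac{91}{-131 - 222} = \frac{91}{-353} = 91 \left(- \frac{1}{353}\right) = - \frac{91}{353}$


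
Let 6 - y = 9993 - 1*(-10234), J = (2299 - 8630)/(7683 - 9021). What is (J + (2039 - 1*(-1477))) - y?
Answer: 31766437/1338 ≈ 23742.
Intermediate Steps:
J = 6331/1338 (J = -6331/(-1338) = -6331*(-1/1338) = 6331/1338 ≈ 4.7317)
y = -20221 (y = 6 - (9993 - 1*(-10234)) = 6 - (9993 + 10234) = 6 - 1*20227 = 6 - 20227 = -20221)
(J + (2039 - 1*(-1477))) - y = (6331/1338 + (2039 - 1*(-1477))) - 1*(-20221) = (6331/1338 + (2039 + 1477)) + 20221 = (6331/1338 + 3516) + 20221 = 4710739/1338 + 20221 = 31766437/1338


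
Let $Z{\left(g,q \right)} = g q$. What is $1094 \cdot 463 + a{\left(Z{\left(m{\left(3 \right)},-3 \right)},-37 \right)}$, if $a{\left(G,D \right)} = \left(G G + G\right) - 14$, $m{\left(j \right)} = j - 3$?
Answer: $506508$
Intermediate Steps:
$m{\left(j \right)} = -3 + j$
$a{\left(G,D \right)} = -14 + G + G^{2}$ ($a{\left(G,D \right)} = \left(G^{2} + G\right) - 14 = \left(G + G^{2}\right) - 14 = -14 + G + G^{2}$)
$1094 \cdot 463 + a{\left(Z{\left(m{\left(3 \right)},-3 \right)},-37 \right)} = 1094 \cdot 463 + \left(-14 + \left(-3 + 3\right) \left(-3\right) + \left(\left(-3 + 3\right) \left(-3\right)\right)^{2}\right) = 506522 + \left(-14 + 0 \left(-3\right) + \left(0 \left(-3\right)\right)^{2}\right) = 506522 + \left(-14 + 0 + 0^{2}\right) = 506522 + \left(-14 + 0 + 0\right) = 506522 - 14 = 506508$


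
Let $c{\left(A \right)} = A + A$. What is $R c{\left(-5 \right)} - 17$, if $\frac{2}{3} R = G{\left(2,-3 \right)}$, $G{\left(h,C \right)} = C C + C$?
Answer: $-107$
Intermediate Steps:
$c{\left(A \right)} = 2 A$
$G{\left(h,C \right)} = C + C^{2}$ ($G{\left(h,C \right)} = C^{2} + C = C + C^{2}$)
$R = 9$ ($R = \frac{3 \left(- 3 \left(1 - 3\right)\right)}{2} = \frac{3 \left(\left(-3\right) \left(-2\right)\right)}{2} = \frac{3}{2} \cdot 6 = 9$)
$R c{\left(-5 \right)} - 17 = 9 \cdot 2 \left(-5\right) - 17 = 9 \left(-10\right) - 17 = -90 - 17 = -107$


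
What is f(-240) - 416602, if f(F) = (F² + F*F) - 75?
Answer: -301477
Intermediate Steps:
f(F) = -75 + 2*F² (f(F) = (F² + F²) - 75 = 2*F² - 75 = -75 + 2*F²)
f(-240) - 416602 = (-75 + 2*(-240)²) - 416602 = (-75 + 2*57600) - 416602 = (-75 + 115200) - 416602 = 115125 - 416602 = -301477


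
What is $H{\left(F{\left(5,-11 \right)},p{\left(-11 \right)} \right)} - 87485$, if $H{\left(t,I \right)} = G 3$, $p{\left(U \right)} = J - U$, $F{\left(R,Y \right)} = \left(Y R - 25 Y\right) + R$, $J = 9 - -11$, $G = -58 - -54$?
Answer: $-87497$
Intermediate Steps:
$G = -4$ ($G = -58 + 54 = -4$)
$J = 20$ ($J = 9 + 11 = 20$)
$F{\left(R,Y \right)} = R - 25 Y + R Y$ ($F{\left(R,Y \right)} = \left(R Y - 25 Y\right) + R = \left(- 25 Y + R Y\right) + R = R - 25 Y + R Y$)
$p{\left(U \right)} = 20 - U$
$H{\left(t,I \right)} = -12$ ($H{\left(t,I \right)} = \left(-4\right) 3 = -12$)
$H{\left(F{\left(5,-11 \right)},p{\left(-11 \right)} \right)} - 87485 = -12 - 87485 = -87497$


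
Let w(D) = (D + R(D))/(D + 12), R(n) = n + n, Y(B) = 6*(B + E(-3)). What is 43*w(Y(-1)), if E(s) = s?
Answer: 258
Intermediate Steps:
Y(B) = -18 + 6*B (Y(B) = 6*(B - 3) = 6*(-3 + B) = -18 + 6*B)
R(n) = 2*n
w(D) = 3*D/(12 + D) (w(D) = (D + 2*D)/(D + 12) = (3*D)/(12 + D) = 3*D/(12 + D))
43*w(Y(-1)) = 43*(3*(-18 + 6*(-1))/(12 + (-18 + 6*(-1)))) = 43*(3*(-18 - 6)/(12 + (-18 - 6))) = 43*(3*(-24)/(12 - 24)) = 43*(3*(-24)/(-12)) = 43*(3*(-24)*(-1/12)) = 43*6 = 258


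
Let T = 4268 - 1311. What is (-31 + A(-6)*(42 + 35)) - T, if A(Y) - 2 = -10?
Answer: -3604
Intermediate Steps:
A(Y) = -8 (A(Y) = 2 - 10 = -8)
T = 2957
(-31 + A(-6)*(42 + 35)) - T = (-31 - 8*(42 + 35)) - 1*2957 = (-31 - 8*77) - 2957 = (-31 - 616) - 2957 = -647 - 2957 = -3604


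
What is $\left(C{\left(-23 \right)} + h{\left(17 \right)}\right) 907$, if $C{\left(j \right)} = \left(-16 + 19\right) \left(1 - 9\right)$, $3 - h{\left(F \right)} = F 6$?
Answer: $-111561$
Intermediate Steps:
$h{\left(F \right)} = 3 - 6 F$ ($h{\left(F \right)} = 3 - F 6 = 3 - 6 F$)
$C{\left(j \right)} = -24$ ($C{\left(j \right)} = 3 \left(-8\right) = -24$)
$\left(C{\left(-23 \right)} + h{\left(17 \right)}\right) 907 = \left(-24 + \left(3 - 102\right)\right) 907 = \left(-24 - 99\right) 907 = \left(-123\right) 907 = -111561$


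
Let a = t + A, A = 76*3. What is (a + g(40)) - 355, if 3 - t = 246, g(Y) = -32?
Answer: -402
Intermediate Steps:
t = -243 (t = 3 - 1*246 = 3 - 246 = -243)
A = 228
a = -15 (a = -243 + 228 = -15)
(a + g(40)) - 355 = (-15 - 32) - 355 = -47 - 355 = -402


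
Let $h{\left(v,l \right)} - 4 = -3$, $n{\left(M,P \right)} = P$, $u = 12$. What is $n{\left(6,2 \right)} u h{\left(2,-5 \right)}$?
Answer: $24$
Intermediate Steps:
$h{\left(v,l \right)} = 1$ ($h{\left(v,l \right)} = 4 - 3 = 1$)
$n{\left(6,2 \right)} u h{\left(2,-5 \right)} = 2 \cdot 12 \cdot 1 = 24 \cdot 1 = 24$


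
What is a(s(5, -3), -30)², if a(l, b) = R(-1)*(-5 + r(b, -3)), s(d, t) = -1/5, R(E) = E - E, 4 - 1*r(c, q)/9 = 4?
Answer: 0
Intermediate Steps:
r(c, q) = 0 (r(c, q) = 36 - 9*4 = 36 - 36 = 0)
R(E) = 0
s(d, t) = -⅕ (s(d, t) = -1*⅕ = -⅕)
a(l, b) = 0 (a(l, b) = 0*(-5 + 0) = 0*(-5) = 0)
a(s(5, -3), -30)² = 0² = 0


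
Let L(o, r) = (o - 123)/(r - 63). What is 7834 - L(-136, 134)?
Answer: 556473/71 ≈ 7837.6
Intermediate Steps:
L(o, r) = (-123 + o)/(-63 + r)
7834 - L(-136, 134) = 7834 - (-123 - 136)/(-63 + 134) = 7834 - (-259)/71 = 7834 - 1*(-259/71) = 7834 + 259/71 = 556473/71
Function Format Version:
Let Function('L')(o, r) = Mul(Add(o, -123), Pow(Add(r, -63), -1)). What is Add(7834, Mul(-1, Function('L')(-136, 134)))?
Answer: Rational(556473, 71) ≈ 7837.6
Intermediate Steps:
Function('L')(o, r) = Mul(Pow(Add(-63, r), -1), Add(-123, o)) (Function('L')(o, r) = Mul(Add(-123, o), Pow(Add(-63, r), -1)) = Mul(Pow(Add(-63, r), -1), Add(-123, o)))
Add(7834, Mul(-1, Function('L')(-136, 134))) = Add(7834, Mul(-1, Mul(Pow(Add(-63, 134), -1), Add(-123, -136)))) = Add(7834, Mul(-1, Mul(Pow(71, -1), -259))) = Add(7834, Mul(-1, Mul(Rational(1, 71), -259))) = Add(7834, Mul(-1, Rational(-259, 71))) = Add(7834, Rational(259, 71)) = Rational(556473, 71)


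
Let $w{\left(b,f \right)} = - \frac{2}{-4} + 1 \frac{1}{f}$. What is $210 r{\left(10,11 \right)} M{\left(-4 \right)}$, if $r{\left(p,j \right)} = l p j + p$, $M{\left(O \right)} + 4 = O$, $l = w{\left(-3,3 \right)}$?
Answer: $-170800$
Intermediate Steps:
$w{\left(b,f \right)} = \frac{1}{2} + \frac{1}{f}$ ($w{\left(b,f \right)} = \left(-2\right) \left(- \frac{1}{4}\right) + \frac{1}{f} = \frac{1}{2} + \frac{1}{f}$)
$l = \frac{5}{6}$ ($l = \frac{2 + 3}{2 \cdot 3} = \frac{1}{2} \cdot \frac{1}{3} \cdot 5 = \frac{5}{6} \approx 0.83333$)
$M{\left(O \right)} = -4 + O$
$r{\left(p,j \right)} = p + \frac{5 j p}{6}$ ($r{\left(p,j \right)} = \frac{5 p}{6} j + p = \frac{5 j p}{6} + p = p + \frac{5 j p}{6}$)
$210 r{\left(10,11 \right)} M{\left(-4 \right)} = 210 \cdot \frac{1}{6} \cdot 10 \left(6 + 5 \cdot 11\right) \left(-4 - 4\right) = 210 \cdot \frac{1}{6} \cdot 10 \left(6 + 55\right) \left(-8\right) = 210 \cdot \frac{1}{6} \cdot 10 \cdot 61 \left(-8\right) = 210 \cdot \frac{305}{3} \left(-8\right) = 21350 \left(-8\right) = -170800$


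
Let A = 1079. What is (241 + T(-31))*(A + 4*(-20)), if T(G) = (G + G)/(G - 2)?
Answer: 2668995/11 ≈ 2.4264e+5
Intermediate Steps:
T(G) = 2*G/(-2 + G) (T(G) = (2*G)/(-2 + G) = 2*G/(-2 + G))
(241 + T(-31))*(A + 4*(-20)) = (241 + 2*(-31)/(-2 - 31))*(1079 + 4*(-20)) = (241 + 2*(-31)/(-33))*(1079 - 80) = (241 + 2*(-31)*(-1/33))*999 = (241 + 62/33)*999 = (8015/33)*999 = 2668995/11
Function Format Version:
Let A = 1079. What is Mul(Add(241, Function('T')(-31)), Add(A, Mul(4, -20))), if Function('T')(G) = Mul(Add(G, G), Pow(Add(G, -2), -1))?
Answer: Rational(2668995, 11) ≈ 2.4264e+5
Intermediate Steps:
Function('T')(G) = Mul(2, G, Pow(Add(-2, G), -1)) (Function('T')(G) = Mul(Mul(2, G), Pow(Add(-2, G), -1)) = Mul(2, G, Pow(Add(-2, G), -1)))
Mul(Add(241, Function('T')(-31)), Add(A, Mul(4, -20))) = Mul(Add(241, Mul(2, -31, Pow(Add(-2, -31), -1))), Add(1079, Mul(4, -20))) = Mul(Add(241, Mul(2, -31, Pow(-33, -1))), Add(1079, -80)) = Mul(Add(241, Mul(2, -31, Rational(-1, 33))), 999) = Mul(Add(241, Rational(62, 33)), 999) = Mul(Rational(8015, 33), 999) = Rational(2668995, 11)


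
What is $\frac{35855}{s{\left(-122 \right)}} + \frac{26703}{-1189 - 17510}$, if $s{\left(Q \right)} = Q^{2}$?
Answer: $\frac{3956597}{4033564} \approx 0.98092$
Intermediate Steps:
$\frac{35855}{s{\left(-122 \right)}} + \frac{26703}{-1189 - 17510} = \frac{35855}{\left(-122\right)^{2}} + \frac{26703}{-1189 - 17510} = \frac{35855}{14884} + \frac{26703}{-18699} = 35855 \cdot \frac{1}{14884} + 26703 \left(- \frac{1}{18699}\right) = \frac{35855}{14884} - \frac{387}{271} = \frac{3956597}{4033564}$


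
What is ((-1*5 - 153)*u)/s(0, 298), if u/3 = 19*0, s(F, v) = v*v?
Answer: 0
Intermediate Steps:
s(F, v) = v²
u = 0 (u = 3*(19*0) = 3*0 = 0)
((-1*5 - 153)*u)/s(0, 298) = ((-1*5 - 153)*0)/(298²) = ((-5 - 153)*0)/88804 = -158*0*(1/88804) = 0*(1/88804) = 0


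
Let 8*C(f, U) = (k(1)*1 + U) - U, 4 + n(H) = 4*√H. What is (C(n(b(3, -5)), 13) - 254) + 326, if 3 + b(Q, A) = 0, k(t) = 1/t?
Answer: 577/8 ≈ 72.125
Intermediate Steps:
b(Q, A) = -3 (b(Q, A) = -3 + 0 = -3)
n(H) = -4 + 4*√H
C(f, U) = ⅛ (C(f, U) = ((1/1 + U) - U)/8 = ((1*1 + U) - U)/8 = ((1 + U) - U)/8 = (⅛)*1 = ⅛)
(C(n(b(3, -5)), 13) - 254) + 326 = (⅛ - 254) + 326 = -2031/8 + 326 = 577/8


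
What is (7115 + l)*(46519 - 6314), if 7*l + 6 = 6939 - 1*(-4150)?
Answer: 2448002040/7 ≈ 3.4971e+8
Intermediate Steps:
l = 11083/7 (l = -6/7 + (6939 - 1*(-4150))/7 = -6/7 + (6939 + 4150)/7 = -6/7 + (⅐)*11089 = -6/7 + 11089/7 = 11083/7 ≈ 1583.3)
(7115 + l)*(46519 - 6314) = (7115 + 11083/7)*(46519 - 6314) = (60888/7)*40205 = 2448002040/7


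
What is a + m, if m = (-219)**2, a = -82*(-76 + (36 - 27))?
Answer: 53455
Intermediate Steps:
a = 5494 (a = -82*(-76 + 9) = -82*(-67) = 5494)
m = 47961
a + m = 5494 + 47961 = 53455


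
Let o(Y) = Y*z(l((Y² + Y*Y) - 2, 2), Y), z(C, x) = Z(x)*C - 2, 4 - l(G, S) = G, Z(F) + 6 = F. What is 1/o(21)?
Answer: -1/275982 ≈ -3.6234e-6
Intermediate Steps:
Z(F) = -6 + F
l(G, S) = 4 - G
z(C, x) = -2 + C*(-6 + x) (z(C, x) = (-6 + x)*C - 2 = C*(-6 + x) - 2 = -2 + C*(-6 + x))
o(Y) = Y*(-2 + (-6 + Y)*(6 - 2*Y²)) (o(Y) = Y*(-2 + (4 - ((Y² + Y*Y) - 2))*(-6 + Y)) = Y*(-2 + (4 - ((Y² + Y²) - 2))*(-6 + Y)) = Y*(-2 + (4 - (2*Y² - 2))*(-6 + Y)) = Y*(-2 + (4 - (-2 + 2*Y²))*(-6 + Y)) = Y*(-2 + (4 + (2 - 2*Y²))*(-6 + Y)) = Y*(-2 + (6 - 2*Y²)*(-6 + Y)) = Y*(-2 + (-6 + Y)*(6 - 2*Y²)))
1/o(21) = 1/(-2*21*(1 + (-6 + 21)*(-3 + 21²))) = 1/(-2*21*(1 + 15*(-3 + 441))) = 1/(-2*21*(1 + 15*438)) = 1/(-2*21*(1 + 6570)) = 1/(-2*21*6571) = 1/(-275982) = -1/275982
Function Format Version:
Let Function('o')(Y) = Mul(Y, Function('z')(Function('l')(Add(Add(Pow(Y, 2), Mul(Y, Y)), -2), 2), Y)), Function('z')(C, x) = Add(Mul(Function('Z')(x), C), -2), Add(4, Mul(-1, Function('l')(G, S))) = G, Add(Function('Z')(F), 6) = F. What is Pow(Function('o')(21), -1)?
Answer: Rational(-1, 275982) ≈ -3.6234e-6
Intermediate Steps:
Function('Z')(F) = Add(-6, F)
Function('l')(G, S) = Add(4, Mul(-1, G))
Function('z')(C, x) = Add(-2, Mul(C, Add(-6, x))) (Function('z')(C, x) = Add(Mul(Add(-6, x), C), -2) = Add(Mul(C, Add(-6, x)), -2) = Add(-2, Mul(C, Add(-6, x))))
Function('o')(Y) = Mul(Y, Add(-2, Mul(Add(-6, Y), Add(6, Mul(-2, Pow(Y, 2)))))) (Function('o')(Y) = Mul(Y, Add(-2, Mul(Add(4, Mul(-1, Add(Add(Pow(Y, 2), Mul(Y, Y)), -2))), Add(-6, Y)))) = Mul(Y, Add(-2, Mul(Add(4, Mul(-1, Add(Add(Pow(Y, 2), Pow(Y, 2)), -2))), Add(-6, Y)))) = Mul(Y, Add(-2, Mul(Add(4, Mul(-1, Add(Mul(2, Pow(Y, 2)), -2))), Add(-6, Y)))) = Mul(Y, Add(-2, Mul(Add(4, Mul(-1, Add(-2, Mul(2, Pow(Y, 2))))), Add(-6, Y)))) = Mul(Y, Add(-2, Mul(Add(4, Add(2, Mul(-2, Pow(Y, 2)))), Add(-6, Y)))) = Mul(Y, Add(-2, Mul(Add(6, Mul(-2, Pow(Y, 2))), Add(-6, Y)))) = Mul(Y, Add(-2, Mul(Add(-6, Y), Add(6, Mul(-2, Pow(Y, 2)))))))
Pow(Function('o')(21), -1) = Pow(Mul(-2, 21, Add(1, Mul(Add(-6, 21), Add(-3, Pow(21, 2))))), -1) = Pow(Mul(-2, 21, Add(1, Mul(15, Add(-3, 441)))), -1) = Pow(Mul(-2, 21, Add(1, Mul(15, 438))), -1) = Pow(Mul(-2, 21, Add(1, 6570)), -1) = Pow(Mul(-2, 21, 6571), -1) = Pow(-275982, -1) = Rational(-1, 275982)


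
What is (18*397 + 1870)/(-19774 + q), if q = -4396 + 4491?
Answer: -9016/19679 ≈ -0.45815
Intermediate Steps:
q = 95
(18*397 + 1870)/(-19774 + q) = (18*397 + 1870)/(-19774 + 95) = (7146 + 1870)/(-19679) = 9016*(-1/19679) = -9016/19679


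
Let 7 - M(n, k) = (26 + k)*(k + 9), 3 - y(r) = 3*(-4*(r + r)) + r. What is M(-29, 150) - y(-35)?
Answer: -27175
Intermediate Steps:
y(r) = 3 + 23*r (y(r) = 3 - (3*(-4*(r + r)) + r) = 3 - (3*(-8*r) + r) = 3 - (-24*r + r) = 3 - (-23)*r = 3 + 23*r)
M(n, k) = 7 - (9 + k)*(26 + k) (M(n, k) = 7 - (26 + k)*(k + 9) = 7 - (26 + k)*(9 + k) = 7 - (9 + k)*(26 + k))
M(-29, 150) - y(-35) = (-227 - 1*150**2 - 35*150) - (3 + 23*(-35)) = (-227 - 1*22500 - 5250) - (3 - 805) = (-227 - 22500 - 5250) - 1*(-802) = -27977 + 802 = -27175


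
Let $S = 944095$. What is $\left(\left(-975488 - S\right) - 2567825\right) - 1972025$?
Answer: $-6459433$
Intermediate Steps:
$\left(\left(-975488 - S\right) - 2567825\right) - 1972025 = \left(\left(-975488 - 944095\right) - 2567825\right) - 1972025 = \left(-1919583 - 2567825\right) - 1972025 = -4487408 - 1972025 = -6459433$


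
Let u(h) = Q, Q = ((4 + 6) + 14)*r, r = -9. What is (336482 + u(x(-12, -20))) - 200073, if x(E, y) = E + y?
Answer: 136193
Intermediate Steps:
Q = -216 (Q = ((4 + 6) + 14)*(-9) = (10 + 14)*(-9) = 24*(-9) = -216)
u(h) = -216
(336482 + u(x(-12, -20))) - 200073 = (336482 - 216) - 200073 = 336266 - 200073 = 136193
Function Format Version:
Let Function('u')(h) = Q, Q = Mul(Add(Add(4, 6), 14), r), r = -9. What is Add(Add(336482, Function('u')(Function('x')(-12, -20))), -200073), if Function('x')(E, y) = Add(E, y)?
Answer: 136193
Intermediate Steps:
Q = -216 (Q = Mul(Add(Add(4, 6), 14), -9) = Mul(Add(10, 14), -9) = Mul(24, -9) = -216)
Function('u')(h) = -216
Add(Add(336482, Function('u')(Function('x')(-12, -20))), -200073) = Add(Add(336482, -216), -200073) = Add(336266, -200073) = 136193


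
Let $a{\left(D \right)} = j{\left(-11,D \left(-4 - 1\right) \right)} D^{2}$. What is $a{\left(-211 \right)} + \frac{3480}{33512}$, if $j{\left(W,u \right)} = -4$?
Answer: $- \frac{745993441}{4189} \approx -1.7808 \cdot 10^{5}$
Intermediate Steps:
$a{\left(D \right)} = - 4 D^{2}$
$a{\left(-211 \right)} + \frac{3480}{33512} = - 4 \left(-211\right)^{2} + \frac{3480}{33512} = \left(-4\right) 44521 + 3480 \cdot \frac{1}{33512} = -178084 + \frac{435}{4189} = - \frac{745993441}{4189}$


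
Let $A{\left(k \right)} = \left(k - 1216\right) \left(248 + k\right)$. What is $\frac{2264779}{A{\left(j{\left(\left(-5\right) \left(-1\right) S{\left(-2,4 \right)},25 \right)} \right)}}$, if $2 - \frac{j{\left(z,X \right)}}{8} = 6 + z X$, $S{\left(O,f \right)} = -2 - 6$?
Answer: $\frac{2264779}{55474432} \approx 0.040826$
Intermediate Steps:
$S{\left(O,f \right)} = -8$ ($S{\left(O,f \right)} = -2 - 6 = -8$)
$j{\left(z,X \right)} = -32 - 8 X z$ ($j{\left(z,X \right)} = 16 - 8 \left(6 + z X\right) = 16 - 8 \left(6 + X z\right) = 16 - \left(48 + 8 X z\right) = -32 - 8 X z$)
$A{\left(k \right)} = \left(-1216 + k\right) \left(248 + k\right)$
$\frac{2264779}{A{\left(j{\left(\left(-5\right) \left(-1\right) S{\left(-2,4 \right)},25 \right)} \right)}} = \frac{2264779}{-301568 + \left(-32 - 200 \left(-5\right) \left(-1\right) \left(-8\right)\right)^{2} - 968 \left(-32 - 200 \left(-5\right) \left(-1\right) \left(-8\right)\right)} = \frac{2264779}{-301568 + \left(-32 - 200 \cdot 5 \left(-8\right)\right)^{2} - 968 \left(-32 - 200 \cdot 5 \left(-8\right)\right)} = \frac{2264779}{-301568 + \left(-32 - 200 \left(-40\right)\right)^{2} - 968 \left(-32 - 200 \left(-40\right)\right)} = \frac{2264779}{-301568 + \left(-32 + 8000\right)^{2} - 968 \left(-32 + 8000\right)} = \frac{2264779}{-301568 + 7968^{2} - 7713024} = \frac{2264779}{-301568 + 63489024 - 7713024} = \frac{2264779}{55474432}$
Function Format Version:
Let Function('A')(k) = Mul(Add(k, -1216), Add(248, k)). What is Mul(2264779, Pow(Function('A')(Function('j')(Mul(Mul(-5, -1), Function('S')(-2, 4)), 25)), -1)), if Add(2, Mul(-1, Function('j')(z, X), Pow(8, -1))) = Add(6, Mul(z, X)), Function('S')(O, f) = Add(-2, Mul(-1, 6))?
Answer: Rational(2264779, 55474432) ≈ 0.040826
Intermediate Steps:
Function('S')(O, f) = -8 (Function('S')(O, f) = Add(-2, -6) = -8)
Function('j')(z, X) = Add(-32, Mul(-8, X, z)) (Function('j')(z, X) = Add(16, Mul(-8, Add(6, Mul(z, X)))) = Add(16, Mul(-8, Add(6, Mul(X, z)))) = Add(16, Add(-48, Mul(-8, X, z))) = Add(-32, Mul(-8, X, z)))
Function('A')(k) = Mul(Add(-1216, k), Add(248, k))
Mul(2264779, Pow(Function('A')(Function('j')(Mul(Mul(-5, -1), Function('S')(-2, 4)), 25)), -1)) = Mul(2264779, Pow(Add(-301568, Pow(Add(-32, Mul(-8, 25, Mul(Mul(-5, -1), -8))), 2), Mul(-968, Add(-32, Mul(-8, 25, Mul(Mul(-5, -1), -8))))), -1)) = Mul(2264779, Pow(Add(-301568, Pow(Add(-32, Mul(-8, 25, Mul(5, -8))), 2), Mul(-968, Add(-32, Mul(-8, 25, Mul(5, -8))))), -1)) = Mul(2264779, Pow(Add(-301568, Pow(Add(-32, Mul(-8, 25, -40)), 2), Mul(-968, Add(-32, Mul(-8, 25, -40)))), -1)) = Mul(2264779, Pow(Add(-301568, Pow(Add(-32, 8000), 2), Mul(-968, Add(-32, 8000))), -1)) = Mul(2264779, Pow(Add(-301568, Pow(7968, 2), Mul(-968, 7968)), -1)) = Mul(2264779, Pow(Add(-301568, 63489024, -7713024), -1)) = Mul(2264779, Pow(55474432, -1)) = Mul(2264779, Rational(1, 55474432)) = Rational(2264779, 55474432)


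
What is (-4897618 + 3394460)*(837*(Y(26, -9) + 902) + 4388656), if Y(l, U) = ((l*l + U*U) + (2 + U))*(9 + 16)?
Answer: -31321874446040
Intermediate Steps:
Y(l, U) = 50 + 25*U + 25*U**2 + 25*l**2 (Y(l, U) = ((l**2 + U**2) + (2 + U))*25 = ((U**2 + l**2) + (2 + U))*25 = (2 + U + U**2 + l**2)*25 = 50 + 25*U + 25*U**2 + 25*l**2)
(-4897618 + 3394460)*(837*(Y(26, -9) + 902) + 4388656) = (-4897618 + 3394460)*(837*((50 + 25*(-9) + 25*(-9)**2 + 25*26**2) + 902) + 4388656) = -1503158*(837*((50 - 225 + 25*81 + 25*676) + 902) + 4388656) = -1503158*(837*((50 - 225 + 2025 + 16900) + 902) + 4388656) = -1503158*(837*(18750 + 902) + 4388656) = -1503158*(837*19652 + 4388656) = -1503158*(16448724 + 4388656) = -1503158*20837380 = -31321874446040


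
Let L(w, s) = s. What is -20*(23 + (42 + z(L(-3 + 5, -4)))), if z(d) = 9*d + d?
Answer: -500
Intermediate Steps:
z(d) = 10*d
-20*(23 + (42 + z(L(-3 + 5, -4)))) = -20*(23 + (42 + 10*(-4))) = -20*(23 + (42 - 40)) = -20*(23 + 2) = -20*25 = -500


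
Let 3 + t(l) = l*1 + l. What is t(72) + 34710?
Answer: 34851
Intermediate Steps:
t(l) = -3 + 2*l (t(l) = -3 + (l*1 + l) = -3 + (l + l) = -3 + 2*l)
t(72) + 34710 = (-3 + 2*72) + 34710 = (-3 + 144) + 34710 = 141 + 34710 = 34851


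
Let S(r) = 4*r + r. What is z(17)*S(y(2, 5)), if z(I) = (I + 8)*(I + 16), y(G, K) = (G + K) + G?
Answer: 37125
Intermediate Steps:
y(G, K) = K + 2*G
S(r) = 5*r
z(I) = (8 + I)*(16 + I)
z(17)*S(y(2, 5)) = (128 + 17² + 24*17)*(5*(5 + 2*2)) = (128 + 289 + 408)*(5*(5 + 4)) = 825*(5*9) = 825*45 = 37125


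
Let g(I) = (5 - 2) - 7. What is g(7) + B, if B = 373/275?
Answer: -727/275 ≈ -2.6436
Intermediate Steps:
B = 373/275 (B = 373*(1/275) = 373/275 ≈ 1.3564)
g(I) = -4 (g(I) = 3 - 7 = -4)
g(7) + B = -4 + 373/275 = -727/275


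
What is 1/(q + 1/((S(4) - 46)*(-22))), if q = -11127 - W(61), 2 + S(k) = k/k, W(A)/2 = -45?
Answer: -1034/11412257 ≈ -9.0604e-5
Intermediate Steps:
W(A) = -90 (W(A) = 2*(-45) = -90)
S(k) = -1 (S(k) = -2 + k/k = -2 + 1 = -1)
q = -11037 (q = -11127 - 1*(-90) = -11127 + 90 = -11037)
1/(q + 1/((S(4) - 46)*(-22))) = 1/(-11037 + 1/((-1 - 46)*(-22))) = 1/(-11037 + 1/(-47*(-22))) = 1/(-11037 + 1/1034) = 1/(-11412257/1034) = -1034/11412257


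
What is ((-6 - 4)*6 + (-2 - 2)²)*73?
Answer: -3212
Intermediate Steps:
((-6 - 4)*6 + (-2 - 2)²)*73 = (-10*6 + (-4)²)*73 = (-60 + 16)*73 = -44*73 = -3212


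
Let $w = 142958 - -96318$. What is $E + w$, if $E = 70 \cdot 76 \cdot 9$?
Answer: $287156$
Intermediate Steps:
$w = 239276$ ($w = 142958 + 96318 = 239276$)
$E = 47880$ ($E = 5320 \cdot 9 = 47880$)
$E + w = 47880 + 239276 = 287156$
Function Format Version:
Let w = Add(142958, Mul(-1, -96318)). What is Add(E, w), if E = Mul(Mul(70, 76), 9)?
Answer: 287156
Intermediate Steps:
w = 239276 (w = Add(142958, 96318) = 239276)
E = 47880 (E = Mul(5320, 9) = 47880)
Add(E, w) = Add(47880, 239276) = 287156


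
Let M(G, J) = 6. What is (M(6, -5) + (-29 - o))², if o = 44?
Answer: 4489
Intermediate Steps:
(M(6, -5) + (-29 - o))² = (6 + (-29 - 1*44))² = (6 + (-29 - 44))² = (6 - 73)² = (-67)² = 4489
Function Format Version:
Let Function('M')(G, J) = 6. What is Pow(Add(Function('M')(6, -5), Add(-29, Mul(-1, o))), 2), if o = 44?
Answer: 4489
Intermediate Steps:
Pow(Add(Function('M')(6, -5), Add(-29, Mul(-1, o))), 2) = Pow(Add(6, Add(-29, Mul(-1, 44))), 2) = Pow(Add(6, Add(-29, -44)), 2) = Pow(Add(6, -73), 2) = Pow(-67, 2) = 4489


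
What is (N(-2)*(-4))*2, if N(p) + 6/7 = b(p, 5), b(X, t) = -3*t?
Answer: 888/7 ≈ 126.86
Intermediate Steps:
N(p) = -111/7 (N(p) = -6/7 - 3*5 = -6/7 - 15 = -111/7)
(N(-2)*(-4))*2 = -111/7*(-4)*2 = (444/7)*2 = 888/7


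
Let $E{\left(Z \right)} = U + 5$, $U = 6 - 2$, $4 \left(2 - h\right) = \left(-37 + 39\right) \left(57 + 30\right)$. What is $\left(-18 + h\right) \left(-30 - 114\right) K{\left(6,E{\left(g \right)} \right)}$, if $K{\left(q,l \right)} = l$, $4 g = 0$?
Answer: $77112$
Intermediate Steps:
$h = - \frac{83}{2}$ ($h = 2 - \frac{\left(-37 + 39\right) \left(57 + 30\right)}{4} = 2 - \frac{2 \cdot 87}{4} = 2 - \frac{87}{2} = - \frac{83}{2} \approx -41.5$)
$U = 4$
$g = 0$ ($g = \frac{1}{4} \cdot 0 = 0$)
$E{\left(Z \right)} = 9$ ($E{\left(Z \right)} = 4 + 5 = 9$)
$\left(-18 + h\right) \left(-30 - 114\right) K{\left(6,E{\left(g \right)} \right)} = \left(-18 - \frac{83}{2}\right) \left(-30 - 114\right) 9 = \left(- \frac{119}{2}\right) \left(-144\right) 9 = 8568 \cdot 9 = 77112$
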